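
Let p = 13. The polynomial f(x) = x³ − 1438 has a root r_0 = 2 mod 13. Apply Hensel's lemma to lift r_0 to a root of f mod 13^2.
r_1 = 93 (mod 169)

Hensel: r_{i+1} = r_i − f(r_i)/f′(r_i) mod 13^{i+2}, where f′(x) = 3x². Iterate:
  r_0 = 2 (mod 13)
  r_1 = 93 (mod 169)
Final: r = 93 with f(r) ≡ 0 mod 13^2.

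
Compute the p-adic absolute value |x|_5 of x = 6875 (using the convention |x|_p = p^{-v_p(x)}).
|6875|_5 = 1/625

Step 1 — compute v_5(x) by factoring powers of 5 out of the numerator and denominator: v_5(6875) = 4. Step 2 — apply |x|_p = p^{-v_p(x)} = 5^{-4} = 1/625.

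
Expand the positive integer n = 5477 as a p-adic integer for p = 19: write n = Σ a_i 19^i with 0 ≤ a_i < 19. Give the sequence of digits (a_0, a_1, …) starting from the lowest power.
(a_0, a_1, …) = (5, 3, 15)

Repeated division by 19 gives the digits low-to-high: 5477 = 5 + 3·19^1 + 15·19^2. Digit sequence: (5, 3, 15).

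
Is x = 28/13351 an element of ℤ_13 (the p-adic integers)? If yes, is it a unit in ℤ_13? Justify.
x ∉ ℤ_13 (v_13(x) = -2 < 0)

ℤ_13 = {x ∈ ℚ_13 : v_13(x) ≥ 0} and ℤ_13^× = {x ∈ ℤ_13 : v_13(x) = 0}. Here v_13(28/13351) = v_13(num) − v_13(den) = -2; compare against these criteria.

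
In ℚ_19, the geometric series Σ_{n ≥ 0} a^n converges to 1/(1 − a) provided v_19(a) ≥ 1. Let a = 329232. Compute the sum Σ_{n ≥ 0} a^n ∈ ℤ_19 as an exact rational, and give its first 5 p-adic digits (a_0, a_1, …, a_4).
Σ a^n = 1/(1 − a) = -1/329231;  first 5 digits = (1, 0, 0, 10, 2)

v_19(a) = 3 ≥ 1, so the series converges in ℤ_19 to 1/(1 − a) = 1/(1 − 329232) = -1/329231. Expand this rational in ℤ_19: compute digits iteratively via d_i = x_i mod 19, x_{i+1} = (x_i − d_i)/19. The first 5 digits are (1, 0, 0, 10, 2).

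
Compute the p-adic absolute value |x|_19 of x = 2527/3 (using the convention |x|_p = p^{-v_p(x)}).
|2527/3|_19 = 1/361

Step 1 — compute v_19(x) by factoring powers of 19 out of the numerator and denominator: v_19(2527/3) = 2. Step 2 — apply |x|_p = p^{-v_p(x)} = 19^{-2} = 1/361.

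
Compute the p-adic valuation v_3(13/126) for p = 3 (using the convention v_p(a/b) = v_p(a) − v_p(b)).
v_3(13/126) = -2

Factor powers of 3 from the numerator and denominator of the reduced fraction: 13 = 3^0 · 13 and 126 = 3^2 · 14. Apply v_p(a/b) = v_p(a) − v_p(b): v_3(13/126) = 0 − 2 = -2.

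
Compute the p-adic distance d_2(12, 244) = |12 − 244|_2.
d_2(12, 244) = 1/8

Step 1 — x − y = 12 − 244 = -232. Step 2 — v_2(-232) = 3 (factor: -232 = −(2^3 · 29); the sign does not affect v_p). Step 3 — |x − y|_2 = 2^{-3} = 1/8.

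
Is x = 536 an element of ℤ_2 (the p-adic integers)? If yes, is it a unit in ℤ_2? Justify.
x ∈ ℤ_2 but not a unit; v_2(x) = 3 > 0

ℤ_2 = {x ∈ ℚ_2 : v_2(x) ≥ 0} and ℤ_2^× = {x ∈ ℤ_2 : v_2(x) = 0}. Here v_2(536) = v_2(num) − v_2(den) = 3; compare against these criteria.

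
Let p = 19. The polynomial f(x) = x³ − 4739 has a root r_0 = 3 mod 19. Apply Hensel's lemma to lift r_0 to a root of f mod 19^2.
r_1 = 231 (mod 361)

Hensel: r_{i+1} = r_i − f(r_i)/f′(r_i) mod 19^{i+2}, where f′(x) = 3x². Iterate:
  r_0 = 3 (mod 19)
  r_1 = 231 (mod 361)
Final: r = 231 with f(r) ≡ 0 mod 19^2.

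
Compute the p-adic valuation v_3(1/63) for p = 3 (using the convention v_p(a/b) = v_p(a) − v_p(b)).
v_3(1/63) = -2

Factor powers of 3 from the numerator and denominator of the reduced fraction: 1 = 3^0 · 1 and 63 = 3^2 · 7. Apply v_p(a/b) = v_p(a) − v_p(b): v_3(1/63) = 0 − 2 = -2.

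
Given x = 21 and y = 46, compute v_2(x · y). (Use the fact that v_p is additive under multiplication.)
v_2(966) = 1

v_p(x) = 0 (factor: 21 = 2^0 · 21); v_p(y) = 1 (factor: 46 = 2^1 · 23). Additivity: v_p(xy) = v_p(x) + v_p(y) = 0 + 1 = 1. (Direct check: xy = 966 = 2^1 · (483).)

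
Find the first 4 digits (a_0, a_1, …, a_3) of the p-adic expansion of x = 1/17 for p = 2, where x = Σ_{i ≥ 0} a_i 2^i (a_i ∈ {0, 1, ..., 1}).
(a_0, …, a_3) = (1, 0, 0, 0)

v_2(1/17) = 0 (numerator and denominator both coprime to 2), so x ∈ ℤ_2^×. Compute digits iteratively via a_i = x_i mod 2, x_{i+1} = (x_i − a_i)/2, with x_0 = x:
  x_0 = 1/17;  a_0 = 1;  x_1 = (x_0 − 1)/2 = -8/17
  x_1 = -8/17;  a_1 = 0;  x_2 = (x_1 − 0)/2 = -4/17
  x_2 = -4/17;  a_2 = 0;  x_3 = (x_2 − 0)/2 = -2/17
  x_3 = -2/17;  a_3 = 0;  x_4 = (x_3 − 0)/2 = -1/17
Digits: (1, 0, 0, 0).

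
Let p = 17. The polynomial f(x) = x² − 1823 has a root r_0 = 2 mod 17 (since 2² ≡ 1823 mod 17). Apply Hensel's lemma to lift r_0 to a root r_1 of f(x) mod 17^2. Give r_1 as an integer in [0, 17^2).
r_1 = 240 (mod 289)

Hensel's recurrence: r_{i+1} = r_i − f(r_i)·(f′(r_i))^{-1} mod 17^{i+2}, with f′(x) = 2x. Iterate:
  r_0 = 2 (mod 17)
  r_1 = 240 (mod 289)
Final: r_1 = 240, and one checks f(r_1) ≡ 0 mod 17^2.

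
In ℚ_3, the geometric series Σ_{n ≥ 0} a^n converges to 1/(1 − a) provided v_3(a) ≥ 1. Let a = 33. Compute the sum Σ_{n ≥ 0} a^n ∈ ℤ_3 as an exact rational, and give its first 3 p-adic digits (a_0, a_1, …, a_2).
Σ a^n = 1/(1 − a) = -1/32;  first 3 digits = (1, 2, 1)

v_3(a) = 1 ≥ 1, so the series converges in ℤ_3 to 1/(1 − a) = 1/(1 − 33) = -1/32. Expand this rational in ℤ_3: compute digits iteratively via d_i = x_i mod 3, x_{i+1} = (x_i − d_i)/3. The first 3 digits are (1, 2, 1).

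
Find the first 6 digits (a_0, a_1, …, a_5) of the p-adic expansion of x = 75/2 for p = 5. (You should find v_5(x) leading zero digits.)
(a_0, …, a_5) = (0, 0, 4, 2, 2, 2)

v_5(75/2) = 2, so a_0 = ... = a_1 = 0. Factor out: x = 5^2 · u with u = 3/2 a unit in ℤ_5. Expand u iteratively via a_{v+i} = u_i mod 5, u_{i+1} = (u_i − a_{v+i})/5:
  u_0 = 3/2;  a_2 = 4;  u_1 = (u_0 − 4)/5 = -1/2
  u_1 = -1/2;  a_3 = 2;  u_2 = (u_1 − 2)/5 = -1/2
  u_2 = -1/2;  a_4 = 2;  u_3 = (u_2 − 2)/5 = -1/2
  u_3 = -1/2;  a_5 = 2;  u_4 = (u_3 − 2)/5 = -1/2
Digits: (0, 0, 4, 2, 2, 2).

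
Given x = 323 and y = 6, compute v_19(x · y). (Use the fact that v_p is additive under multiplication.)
v_19(1938) = 1

v_p(x) = 1 (factor: 323 = 19^1 · 17); v_p(y) = 0 (factor: 6 = 19^0 · 6). Additivity: v_p(xy) = v_p(x) + v_p(y) = 1 + 0 = 1. (Direct check: xy = 1938 = 19^1 · (102).)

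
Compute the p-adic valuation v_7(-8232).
v_7(-8232) = 3

v_7(n) is the largest exponent k such that 7^k divides n. Factor out: -8232 = -7^3 · 24. (Sign doesn't affect v_p.) So v_7(-8232) = 3.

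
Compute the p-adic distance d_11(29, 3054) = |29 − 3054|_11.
d_11(29, 3054) = 1/121

Step 1 — x − y = 29 − 3054 = -3025. Step 2 — v_11(-3025) = 2 (factor: -3025 = −(11^2 · 25); the sign does not affect v_p). Step 3 — |x − y|_11 = 11^{-2} = 1/121.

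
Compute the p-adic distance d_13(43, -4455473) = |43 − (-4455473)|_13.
d_13(43, -4455473) = 1/371293

Step 1 — x − y = 43 − (-4455473) = 4455516. Step 2 — v_13(4455516) = 5 (factor: 4455516 = (13^5 · 12); the sign does not affect v_p). Step 3 — |x − y|_13 = 13^{-5} = 1/371293.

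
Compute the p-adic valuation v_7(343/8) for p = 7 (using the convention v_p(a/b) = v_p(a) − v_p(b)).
v_7(343/8) = 3

Factor powers of 7 from the numerator and denominator of the reduced fraction: 343 = 7^3 · 1 and 8 = 7^0 · 8. Apply v_p(a/b) = v_p(a) − v_p(b): v_7(343/8) = 3 − 0 = 3.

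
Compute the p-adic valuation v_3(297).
v_3(297) = 3

v_3(n) is the largest exponent k such that 3^k divides n. Factor out: 297 = 3^3 · 11. (Sign doesn't affect v_p.) So v_3(297) = 3.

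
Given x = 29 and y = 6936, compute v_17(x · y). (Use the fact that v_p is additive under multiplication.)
v_17(201144) = 2

v_p(x) = 0 (factor: 29 = 17^0 · 29); v_p(y) = 2 (factor: 6936 = 17^2 · 24). Additivity: v_p(xy) = v_p(x) + v_p(y) = 0 + 2 = 2. (Direct check: xy = 201144 = 17^2 · (696).)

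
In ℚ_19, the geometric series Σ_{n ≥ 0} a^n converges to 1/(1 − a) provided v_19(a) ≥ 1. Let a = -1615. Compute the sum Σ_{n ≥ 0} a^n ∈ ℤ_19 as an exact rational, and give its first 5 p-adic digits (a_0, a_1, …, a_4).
Σ a^n = 1/(1 − a) = 1/1616;  first 5 digits = (1, 10, 0, 12, 3)

v_19(a) = 1 ≥ 1, so the series converges in ℤ_19 to 1/(1 − a) = 1/(1 − (-1615)) = 1/1616. Expand this rational in ℤ_19: compute digits iteratively via d_i = x_i mod 19, x_{i+1} = (x_i − d_i)/19. The first 5 digits are (1, 10, 0, 12, 3).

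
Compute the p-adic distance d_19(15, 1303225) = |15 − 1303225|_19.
d_19(15, 1303225) = 1/130321

Step 1 — x − y = 15 − 1303225 = -1303210. Step 2 — v_19(-1303210) = 4 (factor: -1303210 = −(19^4 · 10); the sign does not affect v_p). Step 3 — |x − y|_19 = 19^{-4} = 1/130321.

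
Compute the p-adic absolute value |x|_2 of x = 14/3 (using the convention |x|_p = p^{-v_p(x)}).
|14/3|_2 = 1/2

Step 1 — compute v_2(x) by factoring powers of 2 out of the numerator and denominator: v_2(14/3) = 1. Step 2 — apply |x|_p = p^{-v_p(x)} = 2^{-1} = 1/2.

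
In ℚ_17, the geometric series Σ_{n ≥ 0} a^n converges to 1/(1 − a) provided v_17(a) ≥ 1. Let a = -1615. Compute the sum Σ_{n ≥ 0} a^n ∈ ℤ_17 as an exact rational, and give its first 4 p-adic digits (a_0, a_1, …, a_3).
Σ a^n = 1/(1 − a) = 1/1616;  first 4 digits = (1, 7, 9, 6)

v_17(a) = 1 ≥ 1, so the series converges in ℤ_17 to 1/(1 − a) = 1/(1 − (-1615)) = 1/1616. Expand this rational in ℤ_17: compute digits iteratively via d_i = x_i mod 17, x_{i+1} = (x_i − d_i)/17. The first 4 digits are (1, 7, 9, 6).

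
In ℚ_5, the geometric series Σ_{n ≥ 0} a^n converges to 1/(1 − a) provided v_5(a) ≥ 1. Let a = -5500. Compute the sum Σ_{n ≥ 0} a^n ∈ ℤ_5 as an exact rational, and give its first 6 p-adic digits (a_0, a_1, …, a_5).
Σ a^n = 1/(1 − a) = 1/5501;  first 6 digits = (1, 0, 0, 1, 1, 3)

v_5(a) = 3 ≥ 1, so the series converges in ℤ_5 to 1/(1 − a) = 1/(1 − (-5500)) = 1/5501. Expand this rational in ℤ_5: compute digits iteratively via d_i = x_i mod 5, x_{i+1} = (x_i − d_i)/5. The first 6 digits are (1, 0, 0, 1, 1, 3).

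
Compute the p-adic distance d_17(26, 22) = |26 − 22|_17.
d_17(26, 22) = 1

Step 1 — x − y = 26 − 22 = 4. Step 2 — v_17(4) = 0 (factor: 4 = (17^0 · 4); the sign does not affect v_p). Step 3 — |x − y|_17 = 17^{0} = 1.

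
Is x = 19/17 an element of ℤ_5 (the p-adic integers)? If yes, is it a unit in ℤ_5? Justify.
x ∈ ℤ_5^× (unit); v_5(x) = 0

ℤ_5 = {x ∈ ℚ_5 : v_5(x) ≥ 0} and ℤ_5^× = {x ∈ ℤ_5 : v_5(x) = 0}. Here v_5(19/17) = v_5(num) − v_5(den) = 0; compare against these criteria.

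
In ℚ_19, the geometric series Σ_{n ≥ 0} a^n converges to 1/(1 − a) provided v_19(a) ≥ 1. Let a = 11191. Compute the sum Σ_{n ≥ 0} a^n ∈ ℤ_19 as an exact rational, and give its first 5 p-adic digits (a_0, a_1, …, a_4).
Σ a^n = 1/(1 − a) = -1/11190;  first 5 digits = (1, 0, 12, 1, 11)

v_19(a) = 2 ≥ 1, so the series converges in ℤ_19 to 1/(1 − a) = 1/(1 − 11191) = -1/11190. Expand this rational in ℤ_19: compute digits iteratively via d_i = x_i mod 19, x_{i+1} = (x_i − d_i)/19. The first 5 digits are (1, 0, 12, 1, 11).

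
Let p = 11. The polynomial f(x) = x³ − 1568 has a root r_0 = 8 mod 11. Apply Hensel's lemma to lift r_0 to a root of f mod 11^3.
r_2 = 800 (mod 1331)

Hensel: r_{i+1} = r_i − f(r_i)/f′(r_i) mod 11^{i+2}, where f′(x) = 3x². Iterate:
  r_0 = 8 (mod 11)
  r_1 = 74 (mod 121)
  r_2 = 800 (mod 1331)
Final: r = 800 with f(r) ≡ 0 mod 11^3.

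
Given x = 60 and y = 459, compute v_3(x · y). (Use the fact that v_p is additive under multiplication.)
v_3(27540) = 4

v_p(x) = 1 (factor: 60 = 3^1 · 20); v_p(y) = 3 (factor: 459 = 3^3 · 17). Additivity: v_p(xy) = v_p(x) + v_p(y) = 1 + 3 = 4. (Direct check: xy = 27540 = 3^4 · (340).)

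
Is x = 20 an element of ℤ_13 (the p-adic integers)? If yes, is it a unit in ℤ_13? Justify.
x ∈ ℤ_13^× (unit); v_13(x) = 0

ℤ_13 = {x ∈ ℚ_13 : v_13(x) ≥ 0} and ℤ_13^× = {x ∈ ℤ_13 : v_13(x) = 0}. Here v_13(20) = v_13(num) − v_13(den) = 0; compare against these criteria.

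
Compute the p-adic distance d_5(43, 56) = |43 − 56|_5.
d_5(43, 56) = 1

Step 1 — x − y = 43 − 56 = -13. Step 2 — v_5(-13) = 0 (factor: -13 = −(5^0 · 13); the sign does not affect v_p). Step 3 — |x − y|_5 = 5^{0} = 1.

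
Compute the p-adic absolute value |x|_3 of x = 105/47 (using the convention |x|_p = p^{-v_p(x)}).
|105/47|_3 = 1/3

Step 1 — compute v_3(x) by factoring powers of 3 out of the numerator and denominator: v_3(105/47) = 1. Step 2 — apply |x|_p = p^{-v_p(x)} = 3^{-1} = 1/3.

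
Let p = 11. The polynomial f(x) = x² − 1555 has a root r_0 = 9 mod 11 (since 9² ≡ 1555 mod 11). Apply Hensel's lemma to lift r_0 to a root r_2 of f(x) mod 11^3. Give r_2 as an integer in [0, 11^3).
r_2 = 1032 (mod 1331)

Hensel's recurrence: r_{i+1} = r_i − f(r_i)·(f′(r_i))^{-1} mod 11^{i+2}, with f′(x) = 2x. Iterate:
  r_0 = 9 (mod 11)
  r_1 = 64 (mod 121)
  r_2 = 1032 (mod 1331)
Final: r_2 = 1032, and one checks f(r_2) ≡ 0 mod 11^3.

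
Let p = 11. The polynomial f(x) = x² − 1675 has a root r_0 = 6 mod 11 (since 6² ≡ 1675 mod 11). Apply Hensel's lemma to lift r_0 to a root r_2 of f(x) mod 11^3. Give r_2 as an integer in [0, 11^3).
r_2 = 556 (mod 1331)

Hensel's recurrence: r_{i+1} = r_i − f(r_i)·(f′(r_i))^{-1} mod 11^{i+2}, with f′(x) = 2x. Iterate:
  r_0 = 6 (mod 11)
  r_1 = 72 (mod 121)
  r_2 = 556 (mod 1331)
Final: r_2 = 556, and one checks f(r_2) ≡ 0 mod 11^3.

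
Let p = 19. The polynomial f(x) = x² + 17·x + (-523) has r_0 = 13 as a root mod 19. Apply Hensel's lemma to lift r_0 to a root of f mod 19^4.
r_3 = 25815 (mod 130321)

Hensel: r_{i+1} = r_i − f(r_i)·(f′(r_i))^{-1} mod 19^{i+2}, f′(x) = 2x + 17. Iterate:
  r_0 = 13 (mod 19)
  r_1 = 184 (mod 361)
  r_2 = 5238 (mod 6859)
  r_3 = 25815 (mod 130321)
Final: r = 25815 satisfies f(r) ≡ 0 mod 19^4.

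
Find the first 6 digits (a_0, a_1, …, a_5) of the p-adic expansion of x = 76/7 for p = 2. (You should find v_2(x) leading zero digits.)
(a_0, …, a_5) = (0, 0, 1, 0, 1, 0)

v_2(76/7) = 2, so a_0 = ... = a_1 = 0. Factor out: x = 2^2 · u with u = 19/7 a unit in ℤ_2. Expand u iteratively via a_{v+i} = u_i mod 2, u_{i+1} = (u_i − a_{v+i})/2:
  u_0 = 19/7;  a_2 = 1;  u_1 = (u_0 − 1)/2 = 6/7
  u_1 = 6/7;  a_3 = 0;  u_2 = (u_1 − 0)/2 = 3/7
  u_2 = 3/7;  a_4 = 1;  u_3 = (u_2 − 1)/2 = -2/7
  u_3 = -2/7;  a_5 = 0;  u_4 = (u_3 − 0)/2 = -1/7
Digits: (0, 0, 1, 0, 1, 0).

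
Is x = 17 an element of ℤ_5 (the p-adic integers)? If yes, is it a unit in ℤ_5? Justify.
x ∈ ℤ_5^× (unit); v_5(x) = 0

ℤ_5 = {x ∈ ℚ_5 : v_5(x) ≥ 0} and ℤ_5^× = {x ∈ ℤ_5 : v_5(x) = 0}. Here v_5(17) = v_5(num) − v_5(den) = 0; compare against these criteria.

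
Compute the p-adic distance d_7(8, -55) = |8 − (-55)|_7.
d_7(8, -55) = 1/7

Step 1 — x − y = 8 − (-55) = 63. Step 2 — v_7(63) = 1 (factor: 63 = (7^1 · 9); the sign does not affect v_p). Step 3 — |x − y|_7 = 7^{-1} = 1/7.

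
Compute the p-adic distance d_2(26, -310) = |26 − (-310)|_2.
d_2(26, -310) = 1/16

Step 1 — x − y = 26 − (-310) = 336. Step 2 — v_2(336) = 4 (factor: 336 = (2^4 · 21); the sign does not affect v_p). Step 3 — |x − y|_2 = 2^{-4} = 1/16.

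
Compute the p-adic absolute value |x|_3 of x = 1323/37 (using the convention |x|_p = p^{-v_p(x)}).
|1323/37|_3 = 1/27

Step 1 — compute v_3(x) by factoring powers of 3 out of the numerator and denominator: v_3(1323/37) = 3. Step 2 — apply |x|_p = p^{-v_p(x)} = 3^{-3} = 1/27.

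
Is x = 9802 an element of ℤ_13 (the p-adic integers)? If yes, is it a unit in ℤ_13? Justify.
x ∈ ℤ_13 but not a unit; v_13(x) = 2 > 0

ℤ_13 = {x ∈ ℚ_13 : v_13(x) ≥ 0} and ℤ_13^× = {x ∈ ℤ_13 : v_13(x) = 0}. Here v_13(9802) = v_13(num) − v_13(den) = 2; compare against these criteria.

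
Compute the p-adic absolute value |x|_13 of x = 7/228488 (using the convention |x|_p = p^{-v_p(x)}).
|7/228488|_13 = 28561

Step 1 — compute v_13(x) by factoring powers of 13 out of the numerator and denominator: v_13(7/228488) = -4. Step 2 — apply |x|_p = p^{-v_p(x)} = 13^{4} = 28561.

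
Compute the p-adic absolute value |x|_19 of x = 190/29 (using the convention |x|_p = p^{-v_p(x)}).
|190/29|_19 = 1/19

Step 1 — compute v_19(x) by factoring powers of 19 out of the numerator and denominator: v_19(190/29) = 1. Step 2 — apply |x|_p = p^{-v_p(x)} = 19^{-1} = 1/19.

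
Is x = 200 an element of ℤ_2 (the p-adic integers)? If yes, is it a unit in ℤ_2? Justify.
x ∈ ℤ_2 but not a unit; v_2(x) = 3 > 0

ℤ_2 = {x ∈ ℚ_2 : v_2(x) ≥ 0} and ℤ_2^× = {x ∈ ℤ_2 : v_2(x) = 0}. Here v_2(200) = v_2(num) − v_2(den) = 3; compare against these criteria.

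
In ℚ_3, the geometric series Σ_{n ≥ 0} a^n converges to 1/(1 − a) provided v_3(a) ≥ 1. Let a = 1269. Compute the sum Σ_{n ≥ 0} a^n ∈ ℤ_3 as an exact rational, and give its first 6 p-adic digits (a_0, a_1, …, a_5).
Σ a^n = 1/(1 − a) = -1/1268;  first 6 digits = (1, 0, 0, 2, 0, 2)

v_3(a) = 3 ≥ 1, so the series converges in ℤ_3 to 1/(1 − a) = 1/(1 − 1269) = -1/1268. Expand this rational in ℤ_3: compute digits iteratively via d_i = x_i mod 3, x_{i+1} = (x_i − d_i)/3. The first 6 digits are (1, 0, 0, 2, 0, 2).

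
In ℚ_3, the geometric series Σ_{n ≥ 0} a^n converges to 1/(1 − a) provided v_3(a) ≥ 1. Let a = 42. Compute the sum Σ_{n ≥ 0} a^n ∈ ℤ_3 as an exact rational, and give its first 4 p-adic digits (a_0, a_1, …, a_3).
Σ a^n = 1/(1 − a) = -1/41;  first 4 digits = (1, 2, 2, 2)

v_3(a) = 1 ≥ 1, so the series converges in ℤ_3 to 1/(1 − a) = 1/(1 − 42) = -1/41. Expand this rational in ℤ_3: compute digits iteratively via d_i = x_i mod 3, x_{i+1} = (x_i − d_i)/3. The first 4 digits are (1, 2, 2, 2).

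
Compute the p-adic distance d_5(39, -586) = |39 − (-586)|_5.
d_5(39, -586) = 1/625

Step 1 — x − y = 39 − (-586) = 625. Step 2 — v_5(625) = 4 (factor: 625 = (5^4 · 1); the sign does not affect v_p). Step 3 — |x − y|_5 = 5^{-4} = 1/625.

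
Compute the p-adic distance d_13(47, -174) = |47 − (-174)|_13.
d_13(47, -174) = 1/13

Step 1 — x − y = 47 − (-174) = 221. Step 2 — v_13(221) = 1 (factor: 221 = (13^1 · 17); the sign does not affect v_p). Step 3 — |x − y|_13 = 13^{-1} = 1/13.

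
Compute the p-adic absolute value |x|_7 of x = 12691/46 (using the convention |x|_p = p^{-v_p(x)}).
|12691/46|_7 = 1/343

Step 1 — compute v_7(x) by factoring powers of 7 out of the numerator and denominator: v_7(12691/46) = 3. Step 2 — apply |x|_p = p^{-v_p(x)} = 7^{-3} = 1/343.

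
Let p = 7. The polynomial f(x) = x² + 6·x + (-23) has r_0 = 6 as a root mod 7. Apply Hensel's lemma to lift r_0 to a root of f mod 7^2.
r_1 = 6 (mod 49)

Hensel: r_{i+1} = r_i − f(r_i)·(f′(r_i))^{-1} mod 7^{i+2}, f′(x) = 2x + 6. Iterate:
  r_0 = 6 (mod 7)
  r_1 = 6 (mod 49)
Final: r = 6 satisfies f(r) ≡ 0 mod 7^2.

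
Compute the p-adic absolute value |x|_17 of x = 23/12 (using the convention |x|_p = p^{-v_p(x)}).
|23/12|_17 = 1

Step 1 — compute v_17(x) by factoring powers of 17 out of the numerator and denominator: v_17(23/12) = 0. Step 2 — apply |x|_p = p^{-v_p(x)} = 17^{0} = 1.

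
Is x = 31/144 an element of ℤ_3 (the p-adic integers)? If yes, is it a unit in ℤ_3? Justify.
x ∉ ℤ_3 (v_3(x) = -2 < 0)

ℤ_3 = {x ∈ ℚ_3 : v_3(x) ≥ 0} and ℤ_3^× = {x ∈ ℤ_3 : v_3(x) = 0}. Here v_3(31/144) = v_3(num) − v_3(den) = -2; compare against these criteria.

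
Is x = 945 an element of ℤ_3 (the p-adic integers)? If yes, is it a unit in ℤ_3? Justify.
x ∈ ℤ_3 but not a unit; v_3(x) = 3 > 0

ℤ_3 = {x ∈ ℚ_3 : v_3(x) ≥ 0} and ℤ_3^× = {x ∈ ℤ_3 : v_3(x) = 0}. Here v_3(945) = v_3(num) − v_3(den) = 3; compare against these criteria.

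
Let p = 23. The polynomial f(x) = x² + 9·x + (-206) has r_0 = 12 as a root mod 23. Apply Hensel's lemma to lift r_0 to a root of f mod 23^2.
r_1 = 219 (mod 529)

Hensel: r_{i+1} = r_i − f(r_i)·(f′(r_i))^{-1} mod 23^{i+2}, f′(x) = 2x + 9. Iterate:
  r_0 = 12 (mod 23)
  r_1 = 219 (mod 529)
Final: r = 219 satisfies f(r) ≡ 0 mod 23^2.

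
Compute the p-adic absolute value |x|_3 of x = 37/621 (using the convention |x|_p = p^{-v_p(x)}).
|37/621|_3 = 27

Step 1 — compute v_3(x) by factoring powers of 3 out of the numerator and denominator: v_3(37/621) = -3. Step 2 — apply |x|_p = p^{-v_p(x)} = 3^{3} = 27.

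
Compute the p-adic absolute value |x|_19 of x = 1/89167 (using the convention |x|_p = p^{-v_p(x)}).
|1/89167|_19 = 6859

Step 1 — compute v_19(x) by factoring powers of 19 out of the numerator and denominator: v_19(1/89167) = -3. Step 2 — apply |x|_p = p^{-v_p(x)} = 19^{3} = 6859.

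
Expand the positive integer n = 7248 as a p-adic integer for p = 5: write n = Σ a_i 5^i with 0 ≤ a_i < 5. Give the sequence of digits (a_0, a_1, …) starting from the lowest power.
(a_0, a_1, …) = (3, 4, 4, 2, 1, 2)

Repeated division by 5 gives the digits low-to-high: 7248 = 3 + 4·5^1 + 4·5^2 + 2·5^3 + 1·5^4 + 2·5^5. Digit sequence: (3, 4, 4, 2, 1, 2).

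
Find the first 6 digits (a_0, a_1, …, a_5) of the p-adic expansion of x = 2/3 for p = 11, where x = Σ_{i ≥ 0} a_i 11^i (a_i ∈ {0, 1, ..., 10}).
(a_0, …, a_5) = (8, 3, 7, 3, 7, 3)

v_11(2/3) = 0 (numerator and denominator both coprime to 11), so x ∈ ℤ_11^×. Compute digits iteratively via a_i = x_i mod 11, x_{i+1} = (x_i − a_i)/11, with x_0 = x:
  x_0 = 2/3;  a_0 = 8;  x_1 = (x_0 − 8)/11 = -2/3
  x_1 = -2/3;  a_1 = 3;  x_2 = (x_1 − 3)/11 = -1/3
  x_2 = -1/3;  a_2 = 7;  x_3 = (x_2 − 7)/11 = -2/3
  x_3 = -2/3;  a_3 = 3;  x_4 = (x_3 − 3)/11 = -1/3
  x_4 = -1/3;  a_4 = 7;  x_5 = (x_4 − 7)/11 = -2/3
  x_5 = -2/3;  a_5 = 3;  x_6 = (x_5 − 3)/11 = -1/3
Digits: (8, 3, 7, 3, 7, 3).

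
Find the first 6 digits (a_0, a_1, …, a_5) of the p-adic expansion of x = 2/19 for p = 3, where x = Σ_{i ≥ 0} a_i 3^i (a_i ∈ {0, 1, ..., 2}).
(a_0, …, a_5) = (2, 0, 2, 1, 1, 2)

v_3(2/19) = 0 (numerator and denominator both coprime to 3), so x ∈ ℤ_3^×. Compute digits iteratively via a_i = x_i mod 3, x_{i+1} = (x_i − a_i)/3, with x_0 = x:
  x_0 = 2/19;  a_0 = 2;  x_1 = (x_0 − 2)/3 = -12/19
  x_1 = -12/19;  a_1 = 0;  x_2 = (x_1 − 0)/3 = -4/19
  x_2 = -4/19;  a_2 = 2;  x_3 = (x_2 − 2)/3 = -14/19
  x_3 = -14/19;  a_3 = 1;  x_4 = (x_3 − 1)/3 = -11/19
  x_4 = -11/19;  a_4 = 1;  x_5 = (x_4 − 1)/3 = -10/19
  x_5 = -10/19;  a_5 = 2;  x_6 = (x_5 − 2)/3 = -16/19
Digits: (2, 0, 2, 1, 1, 2).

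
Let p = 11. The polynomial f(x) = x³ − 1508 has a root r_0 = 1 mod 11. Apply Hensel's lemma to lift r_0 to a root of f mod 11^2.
r_1 = 100 (mod 121)

Hensel: r_{i+1} = r_i − f(r_i)/f′(r_i) mod 11^{i+2}, where f′(x) = 3x². Iterate:
  r_0 = 1 (mod 11)
  r_1 = 100 (mod 121)
Final: r = 100 with f(r) ≡ 0 mod 11^2.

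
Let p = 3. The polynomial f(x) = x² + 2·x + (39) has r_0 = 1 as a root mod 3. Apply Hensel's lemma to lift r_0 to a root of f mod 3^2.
r_1 = 4 (mod 9)

Hensel: r_{i+1} = r_i − f(r_i)·(f′(r_i))^{-1} mod 3^{i+2}, f′(x) = 2x + 2. Iterate:
  r_0 = 1 (mod 3)
  r_1 = 4 (mod 9)
Final: r = 4 satisfies f(r) ≡ 0 mod 3^2.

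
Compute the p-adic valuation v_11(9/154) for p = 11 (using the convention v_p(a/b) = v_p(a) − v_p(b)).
v_11(9/154) = -1

Factor powers of 11 from the numerator and denominator of the reduced fraction: 9 = 11^0 · 9 and 154 = 11^1 · 14. Apply v_p(a/b) = v_p(a) − v_p(b): v_11(9/154) = 0 − 1 = -1.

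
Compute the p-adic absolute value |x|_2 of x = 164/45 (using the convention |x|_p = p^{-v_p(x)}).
|164/45|_2 = 1/4

Step 1 — compute v_2(x) by factoring powers of 2 out of the numerator and denominator: v_2(164/45) = 2. Step 2 — apply |x|_p = p^{-v_p(x)} = 2^{-2} = 1/4.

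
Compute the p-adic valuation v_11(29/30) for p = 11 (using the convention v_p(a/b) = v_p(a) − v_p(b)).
v_11(29/30) = 0

Factor powers of 11 from the numerator and denominator of the reduced fraction: 29 = 11^0 · 29 and 30 = 11^0 · 30. Apply v_p(a/b) = v_p(a) − v_p(b): v_11(29/30) = 0 − 0 = 0.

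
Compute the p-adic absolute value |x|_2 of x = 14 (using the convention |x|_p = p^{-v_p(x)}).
|14|_2 = 1/2

Step 1 — compute v_2(x) by factoring powers of 2 out of the numerator and denominator: v_2(14) = 1. Step 2 — apply |x|_p = p^{-v_p(x)} = 2^{-1} = 1/2.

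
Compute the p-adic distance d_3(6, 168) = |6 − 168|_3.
d_3(6, 168) = 1/81

Step 1 — x − y = 6 − 168 = -162. Step 2 — v_3(-162) = 4 (factor: -162 = −(3^4 · 2); the sign does not affect v_p). Step 3 — |x − y|_3 = 3^{-4} = 1/81.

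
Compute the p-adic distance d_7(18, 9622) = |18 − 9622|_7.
d_7(18, 9622) = 1/2401

Step 1 — x − y = 18 − 9622 = -9604. Step 2 — v_7(-9604) = 4 (factor: -9604 = −(7^4 · 4); the sign does not affect v_p). Step 3 — |x − y|_7 = 7^{-4} = 1/2401.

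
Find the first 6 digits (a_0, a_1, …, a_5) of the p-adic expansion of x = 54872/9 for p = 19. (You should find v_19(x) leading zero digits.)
(a_0, …, a_5) = (0, 0, 0, 3, 2, 2)

v_19(54872/9) = 3, so a_0 = ... = a_2 = 0. Factor out: x = 19^3 · u with u = 8/9 a unit in ℤ_19. Expand u iteratively via a_{v+i} = u_i mod 19, u_{i+1} = (u_i − a_{v+i})/19:
  u_0 = 8/9;  a_3 = 3;  u_1 = (u_0 − 3)/19 = -1/9
  u_1 = -1/9;  a_4 = 2;  u_2 = (u_1 − 2)/19 = -1/9
  u_2 = -1/9;  a_5 = 2;  u_3 = (u_2 − 2)/19 = -1/9
Digits: (0, 0, 0, 3, 2, 2).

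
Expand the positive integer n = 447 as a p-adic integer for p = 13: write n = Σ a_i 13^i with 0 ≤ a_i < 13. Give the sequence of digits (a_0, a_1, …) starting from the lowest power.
(a_0, a_1, …) = (5, 8, 2)

Repeated division by 13 gives the digits low-to-high: 447 = 5 + 8·13^1 + 2·13^2. Digit sequence: (5, 8, 2).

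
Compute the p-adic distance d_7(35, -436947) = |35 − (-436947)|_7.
d_7(35, -436947) = 1/16807

Step 1 — x − y = 35 − (-436947) = 436982. Step 2 — v_7(436982) = 5 (factor: 436982 = (7^5 · 26); the sign does not affect v_p). Step 3 — |x − y|_7 = 7^{-5} = 1/16807.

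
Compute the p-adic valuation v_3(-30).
v_3(-30) = 1

v_3(n) is the largest exponent k such that 3^k divides n. Factor out: -30 = -3^1 · 10. (Sign doesn't affect v_p.) So v_3(-30) = 1.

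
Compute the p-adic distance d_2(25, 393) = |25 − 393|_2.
d_2(25, 393) = 1/16

Step 1 — x − y = 25 − 393 = -368. Step 2 — v_2(-368) = 4 (factor: -368 = −(2^4 · 23); the sign does not affect v_p). Step 3 — |x − y|_2 = 2^{-4} = 1/16.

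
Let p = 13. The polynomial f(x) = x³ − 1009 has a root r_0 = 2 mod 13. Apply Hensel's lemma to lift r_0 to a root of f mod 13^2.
r_1 = 15 (mod 169)

Hensel: r_{i+1} = r_i − f(r_i)/f′(r_i) mod 13^{i+2}, where f′(x) = 3x². Iterate:
  r_0 = 2 (mod 13)
  r_1 = 15 (mod 169)
Final: r = 15 with f(r) ≡ 0 mod 13^2.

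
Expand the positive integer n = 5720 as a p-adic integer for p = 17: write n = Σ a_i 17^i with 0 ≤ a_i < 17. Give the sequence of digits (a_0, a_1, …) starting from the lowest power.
(a_0, a_1, …) = (8, 13, 2, 1)

Repeated division by 17 gives the digits low-to-high: 5720 = 8 + 13·17^1 + 2·17^2 + 1·17^3. Digit sequence: (8, 13, 2, 1).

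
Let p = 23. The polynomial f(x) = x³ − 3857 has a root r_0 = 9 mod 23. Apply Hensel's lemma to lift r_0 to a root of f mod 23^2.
r_1 = 331 (mod 529)

Hensel: r_{i+1} = r_i − f(r_i)/f′(r_i) mod 23^{i+2}, where f′(x) = 3x². Iterate:
  r_0 = 9 (mod 23)
  r_1 = 331 (mod 529)
Final: r = 331 with f(r) ≡ 0 mod 23^2.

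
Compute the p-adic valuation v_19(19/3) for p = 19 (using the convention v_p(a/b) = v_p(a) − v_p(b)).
v_19(19/3) = 1

Factor powers of 19 from the numerator and denominator of the reduced fraction: 19 = 19^1 · 1 and 3 = 19^0 · 3. Apply v_p(a/b) = v_p(a) − v_p(b): v_19(19/3) = 1 − 0 = 1.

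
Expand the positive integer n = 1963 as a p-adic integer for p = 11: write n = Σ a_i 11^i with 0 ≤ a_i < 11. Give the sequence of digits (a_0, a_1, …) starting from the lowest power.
(a_0, a_1, …) = (5, 2, 5, 1)

Repeated division by 11 gives the digits low-to-high: 1963 = 5 + 2·11^1 + 5·11^2 + 1·11^3. Digit sequence: (5, 2, 5, 1).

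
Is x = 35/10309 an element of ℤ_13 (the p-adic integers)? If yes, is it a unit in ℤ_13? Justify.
x ∉ ℤ_13 (v_13(x) = -2 < 0)

ℤ_13 = {x ∈ ℚ_13 : v_13(x) ≥ 0} and ℤ_13^× = {x ∈ ℤ_13 : v_13(x) = 0}. Here v_13(35/10309) = v_13(num) − v_13(den) = -2; compare against these criteria.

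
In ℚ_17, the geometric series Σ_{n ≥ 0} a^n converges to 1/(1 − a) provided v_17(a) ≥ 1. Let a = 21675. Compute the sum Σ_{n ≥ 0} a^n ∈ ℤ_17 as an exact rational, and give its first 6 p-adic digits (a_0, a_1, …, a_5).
Σ a^n = 1/(1 − a) = -1/21674;  first 6 digits = (1, 0, 7, 4, 15, 7)

v_17(a) = 2 ≥ 1, so the series converges in ℤ_17 to 1/(1 − a) = 1/(1 − 21675) = -1/21674. Expand this rational in ℤ_17: compute digits iteratively via d_i = x_i mod 17, x_{i+1} = (x_i − d_i)/17. The first 6 digits are (1, 0, 7, 4, 15, 7).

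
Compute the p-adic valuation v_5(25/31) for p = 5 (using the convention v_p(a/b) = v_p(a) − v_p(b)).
v_5(25/31) = 2

Factor powers of 5 from the numerator and denominator of the reduced fraction: 25 = 5^2 · 1 and 31 = 5^0 · 31. Apply v_p(a/b) = v_p(a) − v_p(b): v_5(25/31) = 2 − 0 = 2.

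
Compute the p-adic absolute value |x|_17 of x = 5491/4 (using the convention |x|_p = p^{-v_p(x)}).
|5491/4|_17 = 1/289

Step 1 — compute v_17(x) by factoring powers of 17 out of the numerator and denominator: v_17(5491/4) = 2. Step 2 — apply |x|_p = p^{-v_p(x)} = 17^{-2} = 1/289.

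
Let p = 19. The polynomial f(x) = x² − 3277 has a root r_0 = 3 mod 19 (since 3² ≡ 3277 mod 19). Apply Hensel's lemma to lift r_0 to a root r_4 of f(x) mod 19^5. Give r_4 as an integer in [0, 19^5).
r_4 = 2303487 (mod 2476099)

Hensel's recurrence: r_{i+1} = r_i − f(r_i)·(f′(r_i))^{-1} mod 19^{i+2}, with f′(x) = 2x. Iterate:
  r_0 = 3 (mod 19)
  r_1 = 307 (mod 361)
  r_2 = 5722 (mod 6859)
  r_3 = 88030 (mod 130321)
  r_4 = 2303487 (mod 2476099)
Final: r_4 = 2303487, and one checks f(r_4) ≡ 0 mod 19^5.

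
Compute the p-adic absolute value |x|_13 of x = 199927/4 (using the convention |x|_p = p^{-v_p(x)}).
|199927/4|_13 = 1/28561

Step 1 — compute v_13(x) by factoring powers of 13 out of the numerator and denominator: v_13(199927/4) = 4. Step 2 — apply |x|_p = p^{-v_p(x)} = 13^{-4} = 1/28561.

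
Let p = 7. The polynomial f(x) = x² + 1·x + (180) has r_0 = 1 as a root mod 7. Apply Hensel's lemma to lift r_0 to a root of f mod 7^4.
r_3 = 1394 (mod 2401)

Hensel: r_{i+1} = r_i − f(r_i)·(f′(r_i))^{-1} mod 7^{i+2}, f′(x) = 2x + 1. Iterate:
  r_0 = 1 (mod 7)
  r_1 = 22 (mod 49)
  r_2 = 22 (mod 343)
  r_3 = 1394 (mod 2401)
Final: r = 1394 satisfies f(r) ≡ 0 mod 7^4.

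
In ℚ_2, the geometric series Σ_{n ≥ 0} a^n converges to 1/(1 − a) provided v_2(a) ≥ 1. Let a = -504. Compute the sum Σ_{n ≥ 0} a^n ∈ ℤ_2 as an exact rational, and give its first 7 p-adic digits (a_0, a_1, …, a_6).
Σ a^n = 1/(1 − a) = 1/505;  first 7 digits = (1, 0, 0, 1, 0, 0, 1)

v_2(a) = 3 ≥ 1, so the series converges in ℤ_2 to 1/(1 − a) = 1/(1 − (-504)) = 1/505. Expand this rational in ℤ_2: compute digits iteratively via d_i = x_i mod 2, x_{i+1} = (x_i − d_i)/2. The first 7 digits are (1, 0, 0, 1, 0, 0, 1).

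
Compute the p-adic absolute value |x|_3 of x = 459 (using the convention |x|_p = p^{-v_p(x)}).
|459|_3 = 1/27

Step 1 — compute v_3(x) by factoring powers of 3 out of the numerator and denominator: v_3(459) = 3. Step 2 — apply |x|_p = p^{-v_p(x)} = 3^{-3} = 1/27.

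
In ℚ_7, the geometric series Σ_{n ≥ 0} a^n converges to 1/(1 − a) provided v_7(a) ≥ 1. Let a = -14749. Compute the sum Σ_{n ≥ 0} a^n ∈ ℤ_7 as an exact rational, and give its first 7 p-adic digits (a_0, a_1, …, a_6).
Σ a^n = 1/(1 − a) = 1/14750;  first 7 digits = (1, 0, 0, 6, 0, 6, 0)

v_7(a) = 3 ≥ 1, so the series converges in ℤ_7 to 1/(1 − a) = 1/(1 − (-14749)) = 1/14750. Expand this rational in ℤ_7: compute digits iteratively via d_i = x_i mod 7, x_{i+1} = (x_i − d_i)/7. The first 7 digits are (1, 0, 0, 6, 0, 6, 0).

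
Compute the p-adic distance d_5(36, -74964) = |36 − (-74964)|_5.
d_5(36, -74964) = 1/3125

Step 1 — x − y = 36 − (-74964) = 75000. Step 2 — v_5(75000) = 5 (factor: 75000 = (5^5 · 24); the sign does not affect v_p). Step 3 — |x − y|_5 = 5^{-5} = 1/3125.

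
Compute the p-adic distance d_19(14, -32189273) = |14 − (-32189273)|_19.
d_19(14, -32189273) = 1/2476099

Step 1 — x − y = 14 − (-32189273) = 32189287. Step 2 — v_19(32189287) = 5 (factor: 32189287 = (19^5 · 13); the sign does not affect v_p). Step 3 — |x − y|_19 = 19^{-5} = 1/2476099.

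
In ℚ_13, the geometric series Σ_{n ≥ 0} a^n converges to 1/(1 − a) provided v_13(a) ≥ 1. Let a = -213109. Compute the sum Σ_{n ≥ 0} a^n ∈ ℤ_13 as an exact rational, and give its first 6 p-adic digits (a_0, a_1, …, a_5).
Σ a^n = 1/(1 − a) = 1/213110;  first 6 digits = (1, 0, 0, 7, 5, 12)

v_13(a) = 3 ≥ 1, so the series converges in ℤ_13 to 1/(1 − a) = 1/(1 − (-213109)) = 1/213110. Expand this rational in ℤ_13: compute digits iteratively via d_i = x_i mod 13, x_{i+1} = (x_i − d_i)/13. The first 6 digits are (1, 0, 0, 7, 5, 12).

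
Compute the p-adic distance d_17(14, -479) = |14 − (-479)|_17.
d_17(14, -479) = 1/17

Step 1 — x − y = 14 − (-479) = 493. Step 2 — v_17(493) = 1 (factor: 493 = (17^1 · 29); the sign does not affect v_p). Step 3 — |x − y|_17 = 17^{-1} = 1/17.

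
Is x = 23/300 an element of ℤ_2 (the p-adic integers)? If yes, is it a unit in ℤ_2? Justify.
x ∉ ℤ_2 (v_2(x) = -2 < 0)

ℤ_2 = {x ∈ ℚ_2 : v_2(x) ≥ 0} and ℤ_2^× = {x ∈ ℤ_2 : v_2(x) = 0}. Here v_2(23/300) = v_2(num) − v_2(den) = -2; compare against these criteria.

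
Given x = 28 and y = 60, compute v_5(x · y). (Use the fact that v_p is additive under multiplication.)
v_5(1680) = 1

v_p(x) = 0 (factor: 28 = 5^0 · 28); v_p(y) = 1 (factor: 60 = 5^1 · 12). Additivity: v_p(xy) = v_p(x) + v_p(y) = 0 + 1 = 1. (Direct check: xy = 1680 = 5^1 · (336).)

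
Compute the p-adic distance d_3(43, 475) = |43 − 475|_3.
d_3(43, 475) = 1/27

Step 1 — x − y = 43 − 475 = -432. Step 2 — v_3(-432) = 3 (factor: -432 = −(3^3 · 16); the sign does not affect v_p). Step 3 — |x − y|_3 = 3^{-3} = 1/27.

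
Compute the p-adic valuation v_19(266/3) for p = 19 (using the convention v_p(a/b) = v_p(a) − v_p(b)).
v_19(266/3) = 1

Factor powers of 19 from the numerator and denominator of the reduced fraction: 266 = 19^1 · 14 and 3 = 19^0 · 3. Apply v_p(a/b) = v_p(a) − v_p(b): v_19(266/3) = 1 − 0 = 1.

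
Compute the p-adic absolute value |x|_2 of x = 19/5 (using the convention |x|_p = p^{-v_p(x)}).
|19/5|_2 = 1

Step 1 — compute v_2(x) by factoring powers of 2 out of the numerator and denominator: v_2(19/5) = 0. Step 2 — apply |x|_p = p^{-v_p(x)} = 2^{0} = 1.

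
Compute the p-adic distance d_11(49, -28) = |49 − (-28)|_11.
d_11(49, -28) = 1/11

Step 1 — x − y = 49 − (-28) = 77. Step 2 — v_11(77) = 1 (factor: 77 = (11^1 · 7); the sign does not affect v_p). Step 3 — |x − y|_11 = 11^{-1} = 1/11.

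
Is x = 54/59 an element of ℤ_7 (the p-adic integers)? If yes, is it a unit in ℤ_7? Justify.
x ∈ ℤ_7^× (unit); v_7(x) = 0

ℤ_7 = {x ∈ ℚ_7 : v_7(x) ≥ 0} and ℤ_7^× = {x ∈ ℤ_7 : v_7(x) = 0}. Here v_7(54/59) = v_7(num) − v_7(den) = 0; compare against these criteria.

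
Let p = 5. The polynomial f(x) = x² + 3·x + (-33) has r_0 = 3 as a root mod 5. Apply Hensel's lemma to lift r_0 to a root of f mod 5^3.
r_2 = 63 (mod 125)

Hensel: r_{i+1} = r_i − f(r_i)·(f′(r_i))^{-1} mod 5^{i+2}, f′(x) = 2x + 3. Iterate:
  r_0 = 3 (mod 5)
  r_1 = 13 (mod 25)
  r_2 = 63 (mod 125)
Final: r = 63 satisfies f(r) ≡ 0 mod 5^3.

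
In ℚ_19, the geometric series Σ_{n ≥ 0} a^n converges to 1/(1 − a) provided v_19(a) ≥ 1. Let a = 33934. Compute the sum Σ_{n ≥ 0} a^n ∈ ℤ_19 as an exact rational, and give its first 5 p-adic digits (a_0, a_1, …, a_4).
Σ a^n = 1/(1 − a) = -1/33933;  first 5 digits = (1, 0, 18, 4, 1)

v_19(a) = 2 ≥ 1, so the series converges in ℤ_19 to 1/(1 − a) = 1/(1 − 33934) = -1/33933. Expand this rational in ℤ_19: compute digits iteratively via d_i = x_i mod 19, x_{i+1} = (x_i − d_i)/19. The first 5 digits are (1, 0, 18, 4, 1).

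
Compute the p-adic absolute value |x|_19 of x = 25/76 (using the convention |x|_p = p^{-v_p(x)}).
|25/76|_19 = 19

Step 1 — compute v_19(x) by factoring powers of 19 out of the numerator and denominator: v_19(25/76) = -1. Step 2 — apply |x|_p = p^{-v_p(x)} = 19^{1} = 19.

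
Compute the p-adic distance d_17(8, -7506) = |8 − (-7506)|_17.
d_17(8, -7506) = 1/289

Step 1 — x − y = 8 − (-7506) = 7514. Step 2 — v_17(7514) = 2 (factor: 7514 = (17^2 · 26); the sign does not affect v_p). Step 3 — |x − y|_17 = 17^{-2} = 1/289.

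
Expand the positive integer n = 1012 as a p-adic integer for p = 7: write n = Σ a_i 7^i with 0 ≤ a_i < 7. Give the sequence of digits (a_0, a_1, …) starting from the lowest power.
(a_0, a_1, …) = (4, 4, 6, 2)

Repeated division by 7 gives the digits low-to-high: 1012 = 4 + 4·7^1 + 6·7^2 + 2·7^3. Digit sequence: (4, 4, 6, 2).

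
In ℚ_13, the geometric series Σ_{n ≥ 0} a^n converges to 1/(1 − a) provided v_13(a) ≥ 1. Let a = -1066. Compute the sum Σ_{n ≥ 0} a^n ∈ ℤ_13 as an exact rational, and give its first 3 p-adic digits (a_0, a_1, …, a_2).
Σ a^n = 1/(1 − a) = 1/1067;  first 3 digits = (1, 9, 9)

v_13(a) = 1 ≥ 1, so the series converges in ℤ_13 to 1/(1 − a) = 1/(1 − (-1066)) = 1/1067. Expand this rational in ℤ_13: compute digits iteratively via d_i = x_i mod 13, x_{i+1} = (x_i − d_i)/13. The first 3 digits are (1, 9, 9).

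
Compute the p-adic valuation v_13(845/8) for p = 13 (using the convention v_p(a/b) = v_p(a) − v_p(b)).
v_13(845/8) = 2

Factor powers of 13 from the numerator and denominator of the reduced fraction: 845 = 13^2 · 5 and 8 = 13^0 · 8. Apply v_p(a/b) = v_p(a) − v_p(b): v_13(845/8) = 2 − 0 = 2.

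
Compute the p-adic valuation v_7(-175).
v_7(-175) = 1

v_7(n) is the largest exponent k such that 7^k divides n. Factor out: -175 = -7^1 · 25. (Sign doesn't affect v_p.) So v_7(-175) = 1.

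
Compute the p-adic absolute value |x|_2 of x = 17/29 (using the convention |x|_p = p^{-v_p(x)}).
|17/29|_2 = 1

Step 1 — compute v_2(x) by factoring powers of 2 out of the numerator and denominator: v_2(17/29) = 0. Step 2 — apply |x|_p = p^{-v_p(x)} = 2^{0} = 1.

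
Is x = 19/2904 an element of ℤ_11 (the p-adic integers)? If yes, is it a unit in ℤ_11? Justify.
x ∉ ℤ_11 (v_11(x) = -2 < 0)

ℤ_11 = {x ∈ ℚ_11 : v_11(x) ≥ 0} and ℤ_11^× = {x ∈ ℤ_11 : v_11(x) = 0}. Here v_11(19/2904) = v_11(num) − v_11(den) = -2; compare against these criteria.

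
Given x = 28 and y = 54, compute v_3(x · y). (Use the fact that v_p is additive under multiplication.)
v_3(1512) = 3

v_p(x) = 0 (factor: 28 = 3^0 · 28); v_p(y) = 3 (factor: 54 = 3^3 · 2). Additivity: v_p(xy) = v_p(x) + v_p(y) = 0 + 3 = 3. (Direct check: xy = 1512 = 3^3 · (56).)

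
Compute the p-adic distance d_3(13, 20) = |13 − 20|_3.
d_3(13, 20) = 1

Step 1 — x − y = 13 − 20 = -7. Step 2 — v_3(-7) = 0 (factor: -7 = −(3^0 · 7); the sign does not affect v_p). Step 3 — |x − y|_3 = 3^{0} = 1.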